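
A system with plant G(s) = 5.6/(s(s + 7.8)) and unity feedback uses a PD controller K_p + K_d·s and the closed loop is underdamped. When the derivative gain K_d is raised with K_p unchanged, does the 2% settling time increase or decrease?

Characteristic equation s² + (7.8 + 5.6K_d)s + 5.6K_p = 0: raising K_d increases ζω_n = (7.8+5.6K_d)/2 while the loop stays underdamped, so T_s ≈ 4/(ζω_n) decreases.

decrease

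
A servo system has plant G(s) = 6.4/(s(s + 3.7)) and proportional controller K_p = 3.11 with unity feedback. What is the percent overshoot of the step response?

From 1 + K_pG(s) = 0: s² + 3.7s + 19.9 = 0 ⇒ ω_n = 4.461, ζ = 0.4147.
%OS = 100·exp(−πζ/√(1−ζ²)) = 100·exp(−π·0.4147/√0.828) = 23.9%.

23.9%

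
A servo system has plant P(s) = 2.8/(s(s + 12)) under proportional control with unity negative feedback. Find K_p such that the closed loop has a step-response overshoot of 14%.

K_p = 45.7

From %OS = 100·exp(−πζ/√(1−ζ²)) = 14%, ζ = −ln(0.14)/√(π²+ln²(0.14)) = 0.5305.
Characteristic equation s² + 12s + 2.8K_p = 0 gives ζ = 12/(2√(2.8K_p)).
Setting ζ = 0.5305: √(2.8K_p) = 12/(2·0.5305) = 11.31, so K_p = 127.9/2.8 = 45.7.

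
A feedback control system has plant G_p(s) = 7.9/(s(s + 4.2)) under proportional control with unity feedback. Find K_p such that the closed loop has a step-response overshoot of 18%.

K_p = 2.43

From %OS = 100·exp(−πζ/√(1−ζ²)) = 18%, ζ = −ln(0.18)/√(π²+ln²(0.18)) = 0.4791.
Characteristic equation s² + 4.2s + 7.9K_p = 0 gives ζ = 4.2/(2√(7.9K_p)).
Setting ζ = 0.4791: √(7.9K_p) = 4.2/(2·0.4791) = 4.383, so K_p = 19.21/7.9 = 2.43.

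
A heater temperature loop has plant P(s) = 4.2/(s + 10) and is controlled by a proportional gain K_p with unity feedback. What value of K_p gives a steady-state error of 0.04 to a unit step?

K_p = 57.1

For a type-0 loop with proportional control, e_ss = 1/(1 + K_p·P(0)).
P(0) = 0.42. Require 1/(1 + K_p·0.42) = 0.04, so 1 + 0.42·K_p = 25.
K_p = (25 − 1)/0.42 = 57.1.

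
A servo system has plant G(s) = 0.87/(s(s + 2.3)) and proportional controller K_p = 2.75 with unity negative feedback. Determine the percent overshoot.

3.04%

From 1 + K_pG(s) = 0: s² + 2.3s + 2.393 = 0 ⇒ ω_n = 1.547, ζ = 0.7435.
%OS = 100·exp(−πζ/√(1−ζ²)) = 100·exp(−π·0.7435/√0.4472) = 3.04%.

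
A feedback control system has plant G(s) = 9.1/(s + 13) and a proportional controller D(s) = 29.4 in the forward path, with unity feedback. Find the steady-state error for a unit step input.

The loop is type 0. Static position error constant K_pos = D(0)·G(0) = 29.4·0.7 = 20.58.
Steady-state error to a unit step: e_ss = 1/(1+K_pos) = 1/21.58 = 0.0463.

0.0463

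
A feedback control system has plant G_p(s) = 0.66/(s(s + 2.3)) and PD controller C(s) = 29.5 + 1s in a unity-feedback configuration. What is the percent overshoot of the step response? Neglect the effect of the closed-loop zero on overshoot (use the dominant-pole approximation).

Forward path: (29.5 + 1s)·0.66/(s(s+2.3)). The closed-loop characteristic equation is s² + (2.3 + 0.66·1)s + 0.66·29.5 = 0.
That is s² + 2.96s + 19.47 = 0, so ω_n = 4.412 rad/s and ζ = 2.96/(2·4.412) = 0.3354.
%OS = 100·exp(−πζ/√(1−ζ²)) = 32.7%.

32.7%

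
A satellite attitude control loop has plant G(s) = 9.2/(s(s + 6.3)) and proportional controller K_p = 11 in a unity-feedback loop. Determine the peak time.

T_p = 0.329 s

The closed-loop denominator s² + 6.3s + 101.2 gives ω_n = √101.2 = 10.06 and ζ = 6.3/(2ω_n) = 0.3131.
Damped frequency ω_d = ω_n√(1−ζ²) = 9.554 rad/s, so peak time T_p = π/ω_d = 0.329 s.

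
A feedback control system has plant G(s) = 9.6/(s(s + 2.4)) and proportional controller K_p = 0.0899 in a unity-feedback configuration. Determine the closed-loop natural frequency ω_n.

1 + K_p·G(s) = 0 gives s² + 2.4s + 0.863 = 0.
Matching s² + 2ζω_n s + ω_n²: ω_n = √0.863 = 0.929 rad/s and 2ζω_n = 2.4, so ζ = 2.4/(2·0.929) = 1.29.

ω_n = 0.929 rad/s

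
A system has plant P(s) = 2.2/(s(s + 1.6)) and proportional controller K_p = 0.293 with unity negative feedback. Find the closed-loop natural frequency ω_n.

ω_n = 0.803 rad/s

1 + K_p·P(s) = 0 gives s² + 1.6s + 0.6446 = 0.
So ω_n² = 0.6446 ⇒ ω_n = 0.8029 rad/s, and ζ = 1.6/(2ω_n) = 0.996.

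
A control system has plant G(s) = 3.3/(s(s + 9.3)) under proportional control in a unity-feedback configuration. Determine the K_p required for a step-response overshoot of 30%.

K_p = 51.2

From %OS = 100·exp(−πζ/√(1−ζ²)) = 30%, ζ = −ln(0.3)/√(π²+ln²(0.3)) = 0.3579.
Characteristic equation s² + 9.3s + 3.3K_p = 0 gives ζ = 9.3/(2√(3.3K_p)).
Setting ζ = 0.3579: √(3.3K_p) = 9.3/(2·0.3579) = 12.99, so K_p = 168.8/3.3 = 51.2.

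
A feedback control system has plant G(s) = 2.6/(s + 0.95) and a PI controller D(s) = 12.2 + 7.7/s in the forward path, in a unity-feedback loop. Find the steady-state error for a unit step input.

The open loop D(s)G(s) has a pole at the origin (type 1), so the static position error constant is infinite and e_ss = 1/(1+∞) = 0.

0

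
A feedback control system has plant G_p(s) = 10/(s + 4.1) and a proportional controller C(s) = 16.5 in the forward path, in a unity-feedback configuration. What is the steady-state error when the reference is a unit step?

0.0242

The loop is type 0. Static position error constant K_pos = C(0)·G_p(0) = 16.5·2.439 = 40.24.
Steady-state error to a unit step: e_ss = 1/(1+K_pos) = 1/41.24 = 0.0242.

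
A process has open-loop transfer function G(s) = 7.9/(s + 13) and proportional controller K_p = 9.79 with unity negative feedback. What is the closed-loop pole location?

s = -90.34

Closed-loop transfer function: T(s) = K_p·G(s)/(1 + K_p·G(s)) = 77.34/(s + 13 + 77.34) = 77.34/(s + 90.34).
The closed-loop pole is at s = −90.34.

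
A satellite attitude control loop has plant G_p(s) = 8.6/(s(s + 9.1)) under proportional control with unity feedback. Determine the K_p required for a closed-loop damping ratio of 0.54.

Closed-loop characteristic equation: s² + 9.1s + K_p·8.6 = 0.
So ω_n = √(8.6K_p) and 2ζω_n = 9.1, giving ζ = 9.1/(2√(8.6K_p)).
Setting ζ = 0.54: √(8.6K_p) = 9.1/(2·0.54) = 8.426, so K_p = 71/8.6 = 8.26.

K_p = 8.26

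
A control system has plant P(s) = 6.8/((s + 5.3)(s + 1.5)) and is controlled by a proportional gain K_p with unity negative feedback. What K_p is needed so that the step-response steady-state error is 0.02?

Steady-state error for a unit step on this type-0 loop is 1/(1 + K_p·P(0)).
P(0) = 0.8553. Require 1/(1 + K_p·0.8553) = 0.02, so 1 + 0.8553·K_p = 50.
K_p = (50 − 1)/0.8553 = 57.3.

K_p = 57.3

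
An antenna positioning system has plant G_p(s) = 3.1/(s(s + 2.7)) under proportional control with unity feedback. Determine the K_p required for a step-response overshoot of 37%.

K_p = 6.46

From %OS = 100·exp(−πζ/√(1−ζ²)) = 37%, ζ = −ln(0.37)/√(π²+ln²(0.37)) = 0.3017.
Characteristic equation s² + 2.7s + 3.1K_p = 0 gives ζ = 2.7/(2√(3.1K_p)).
Setting ζ = 0.3017: √(3.1K_p) = 2.7/(2·0.3017) = 4.474, so K_p = 20.02/3.1 = 6.46.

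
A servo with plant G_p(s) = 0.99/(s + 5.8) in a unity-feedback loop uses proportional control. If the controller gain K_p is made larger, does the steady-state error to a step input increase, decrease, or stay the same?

The position error constant K_pos = K_p·G_p(0) grows with K_p, and e_ss = 1/(1+K_pos) falls.

decrease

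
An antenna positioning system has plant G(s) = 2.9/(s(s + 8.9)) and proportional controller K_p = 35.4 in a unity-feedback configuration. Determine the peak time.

From 1 + K_pG(s) = 0: s² + 8.9s + 102.7 = 0 ⇒ ω_n = 10.13, ζ = 0.4392.
Damped frequency ω_d = ω_n√(1−ζ²) = 9.103 rad/s, so peak time T_p = π/ω_d = 0.345 s.

T_p = 0.345 s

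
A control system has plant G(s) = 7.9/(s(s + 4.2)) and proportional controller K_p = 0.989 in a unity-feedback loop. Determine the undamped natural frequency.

1 + K_p·G(s) = 0 gives s² + 4.2s + 7.813 = 0.
Matching s² + 2ζω_n s + ω_n²: ω_n = √7.813 = 2.795 rad/s and 2ζω_n = 4.2, so ζ = 4.2/(2·2.795) = 0.751.

ω_n = 2.8 rad/s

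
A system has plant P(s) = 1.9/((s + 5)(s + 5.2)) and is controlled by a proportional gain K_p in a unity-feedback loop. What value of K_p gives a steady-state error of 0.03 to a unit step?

Steady-state error for a unit step on this type-0 loop is 1/(1 + K_p·P(0)).
P(0) = 0.07308. Require 1/(1 + K_p·0.07308) = 0.03, so 1 + 0.07308·K_p = 33.33.
K_p = (33.33 − 1)/0.07308 = 442.

K_p = 442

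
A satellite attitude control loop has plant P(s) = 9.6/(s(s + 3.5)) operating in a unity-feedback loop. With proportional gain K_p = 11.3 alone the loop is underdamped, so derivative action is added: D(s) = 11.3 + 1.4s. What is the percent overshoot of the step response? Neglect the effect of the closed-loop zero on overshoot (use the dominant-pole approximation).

Forward path: (11.3 + 1.4s)·9.6/(s(s+3.5)). The closed-loop characteristic equation is s² + (3.5 + 9.6·1.4)s + 9.6·11.3 = 0.
That is s² + 16.94s + 108.5 = 0, so ω_n = 10.42 rad/s and ζ = 16.94/(2·10.42) = 0.8132.
%OS = 100·exp(−πζ/√(1−ζ²)) = 1.24%.

1.24%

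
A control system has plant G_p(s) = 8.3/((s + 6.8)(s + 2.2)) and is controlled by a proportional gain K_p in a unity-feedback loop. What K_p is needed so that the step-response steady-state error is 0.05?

Steady-state error for a unit step on this type-0 loop is 1/(1 + K_p·G_p(0)).
G_p(0) = 0.5548. Require 1/(1 + K_p·0.5548) = 0.05, so 1 + 0.5548·K_p = 20.
K_p = (20 − 1)/0.5548 = 34.2.

K_p = 34.2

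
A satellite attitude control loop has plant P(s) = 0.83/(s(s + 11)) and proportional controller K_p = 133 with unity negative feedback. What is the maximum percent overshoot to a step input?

From 1 + K_pP(s) = 0: s² + 11s + 110.4 = 0 ⇒ ω_n = 10.51, ζ = 0.5235.
%OS = 100·exp(−πζ/√(1−ζ²)) = 100·exp(−π·0.5235/√0.726) = 14.5%.

14.5%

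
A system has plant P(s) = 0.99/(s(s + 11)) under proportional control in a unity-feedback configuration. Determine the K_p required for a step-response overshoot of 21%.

K_p = 154

From %OS = 100·exp(−πζ/√(1−ζ²)) = 21%, ζ = −ln(0.21)/√(π²+ln²(0.21)) = 0.4449.
Characteristic equation s² + 11s + 0.99K_p = 0 gives ζ = 11/(2√(0.99K_p)).
Setting ζ = 0.4449: √(0.99K_p) = 11/(2·0.4449) = 12.36, so K_p = 152.8/0.99 = 154.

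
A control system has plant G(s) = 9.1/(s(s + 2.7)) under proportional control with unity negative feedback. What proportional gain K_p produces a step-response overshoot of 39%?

K_p = 2.43

From %OS = 100·exp(−πζ/√(1−ζ²)) = 39%, ζ = −ln(0.39)/√(π²+ln²(0.39)) = 0.2871.
Characteristic equation s² + 2.7s + 9.1K_p = 0 gives ζ = 2.7/(2√(9.1K_p)).
Setting ζ = 0.2871: √(9.1K_p) = 2.7/(2·0.2871) = 4.702, so K_p = 22.11/9.1 = 2.43.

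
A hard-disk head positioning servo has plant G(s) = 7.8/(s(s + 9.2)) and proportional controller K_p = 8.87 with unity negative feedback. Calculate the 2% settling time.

The closed-loop denominator s² + 9.2s + 69.19 gives ω_n = √69.19 = 8.318 and ζ = 9.2/(2ω_n) = 0.553.
2% settling time T_s ≈ 4/(ζω_n) = 4/4.6 = 0.87 s.

T_s ≈ 0.87 s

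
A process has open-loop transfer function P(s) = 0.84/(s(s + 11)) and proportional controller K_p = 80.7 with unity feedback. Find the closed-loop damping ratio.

ζ = 0.668

With unity feedback the closed-loop characteristic equation is s² + 11s + 80.7·0.84 = s² + 11s + 67.79 = 0.
Matching s² + 2ζω_n s + ω_n²: ω_n = √67.79 = 8.233 rad/s and 2ζω_n = 11, so ζ = 11/(2·8.233) = 0.668.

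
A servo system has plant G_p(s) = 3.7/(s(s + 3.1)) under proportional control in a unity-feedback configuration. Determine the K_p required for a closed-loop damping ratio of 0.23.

K_p = 12.3

Closed-loop characteristic equation: s² + 3.1s + K_p·3.7 = 0.
So ω_n = √(3.7K_p) and 2ζω_n = 3.1, giving ζ = 3.1/(2√(3.7K_p)).
Setting ζ = 0.23: √(3.7K_p) = 3.1/(2·0.23) = 6.739, so K_p = 45.42/3.7 = 12.3.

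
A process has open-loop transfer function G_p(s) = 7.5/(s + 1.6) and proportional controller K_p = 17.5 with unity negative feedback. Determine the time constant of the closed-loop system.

τ = 0.00753 s

Closed-loop transfer function: T(s) = K_p·G_p(s)/(1 + K_p·G_p(s)) = 131.2/(s + 1.6 + 131.2) = 131.2/(s + 132.8).
Time constant τ = 1/132.8 = 0.00753 s.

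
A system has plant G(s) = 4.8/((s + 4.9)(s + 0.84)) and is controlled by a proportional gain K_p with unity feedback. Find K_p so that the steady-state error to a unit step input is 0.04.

For a type-0 loop with proportional control, e_ss = 1/(1 + K_p·G(0)).
G(0) = 1.166. Require 1/(1 + K_p·1.166) = 0.04, so 1 + 1.166·K_p = 25.
K_p = (25 − 1)/1.166 = 20.6.

K_p = 20.6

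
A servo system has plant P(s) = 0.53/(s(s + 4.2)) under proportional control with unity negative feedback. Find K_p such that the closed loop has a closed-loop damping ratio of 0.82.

K_p = 12.4

Closed-loop characteristic equation: s² + 4.2s + K_p·0.53 = 0.
So ω_n = √(0.53K_p) and 2ζω_n = 4.2, giving ζ = 4.2/(2√(0.53K_p)).
Setting ζ = 0.82: √(0.53K_p) = 4.2/(2·0.82) = 2.561, so K_p = 6.559/0.53 = 12.4.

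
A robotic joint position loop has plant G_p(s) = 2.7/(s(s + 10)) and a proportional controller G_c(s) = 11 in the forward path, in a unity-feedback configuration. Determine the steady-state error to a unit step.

0

The open loop G_c(s)G_p(s) has a pole at the origin (type 1), so the static position error constant is infinite and e_ss = 1/(1+∞) = 0.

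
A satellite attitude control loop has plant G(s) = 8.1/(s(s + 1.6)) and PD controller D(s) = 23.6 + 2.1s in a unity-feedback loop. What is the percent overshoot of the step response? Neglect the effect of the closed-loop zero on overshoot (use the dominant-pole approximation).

Forward path: (23.6 + 2.1s)·8.1/(s(s+1.6)). The closed-loop characteristic equation is s² + (1.6 + 8.1·2.1)s + 8.1·23.6 = 0.
That is s² + 18.61s + 191.2 = 0, so ω_n = 13.83 rad/s and ζ = 18.61/(2·13.83) = 0.673.
%OS = 100·exp(−πζ/√(1−ζ²)) = 5.74%.

5.74%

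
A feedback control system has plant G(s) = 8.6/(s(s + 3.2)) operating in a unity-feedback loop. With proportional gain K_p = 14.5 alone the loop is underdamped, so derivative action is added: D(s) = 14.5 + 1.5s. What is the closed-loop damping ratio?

Forward path: (14.5 + 1.5s)·8.6/(s(s+3.2)). The closed-loop characteristic equation is s² + (3.2 + 8.6·1.5)s + 8.6·14.5 = 0.
That is s² + 16.1s + 124.7 = 0, so ω_n = 11.17 rad/s and ζ = 16.1/(2·11.17) = 0.7209.

ζ = 0.721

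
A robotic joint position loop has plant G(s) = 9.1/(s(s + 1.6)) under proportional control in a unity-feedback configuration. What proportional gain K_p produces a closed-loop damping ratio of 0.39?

K_p = 0.462

Closed-loop characteristic equation: s² + 1.6s + K_p·9.1 = 0.
So ω_n = √(9.1K_p) and 2ζω_n = 1.6, giving ζ = 1.6/(2√(9.1K_p)).
Setting ζ = 0.39: √(9.1K_p) = 1.6/(2·0.39) = 2.051, so K_p = 4.208/9.1 = 0.462.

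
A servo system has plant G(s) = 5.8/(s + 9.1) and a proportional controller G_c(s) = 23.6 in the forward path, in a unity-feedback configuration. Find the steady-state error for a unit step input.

The loop is type 0. Static position error constant K_pos = G_c(0)·G(0) = 23.6·0.6374 = 15.04.
Steady-state error to a unit step: e_ss = 1/(1+K_pos) = 1/16.04 = 0.0623.

0.0623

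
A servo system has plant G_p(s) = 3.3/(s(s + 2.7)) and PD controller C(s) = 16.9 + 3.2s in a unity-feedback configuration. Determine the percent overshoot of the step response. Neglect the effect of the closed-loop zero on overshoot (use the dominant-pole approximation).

Forward path: (16.9 + 3.2s)·3.3/(s(s+2.7)). The closed-loop characteristic equation is s² + (2.7 + 3.3·3.2)s + 3.3·16.9 = 0.
That is s² + 13.26s + 55.77 = 0, so ω_n = 7.468 rad/s and ζ = 13.26/(2·7.468) = 0.8878.
%OS = 100·exp(−πζ/√(1−ζ²)) = 0.233%.

0.233%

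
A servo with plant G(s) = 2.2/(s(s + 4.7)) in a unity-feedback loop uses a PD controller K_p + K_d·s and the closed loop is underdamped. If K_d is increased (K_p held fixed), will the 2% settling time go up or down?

Characteristic equation s² + (4.7 + 2.2K_d)s + 2.2K_p = 0: raising K_d increases ζω_n = (4.7+2.2K_d)/2 while the loop stays underdamped, so T_s ≈ 4/(ζω_n) decreases.

decrease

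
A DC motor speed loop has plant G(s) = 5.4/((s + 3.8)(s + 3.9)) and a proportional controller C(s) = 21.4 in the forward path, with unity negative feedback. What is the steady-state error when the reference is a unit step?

0.114

The loop is type 0. Static position error constant K_pos = C(0)·G(0) = 21.4·0.3644 = 7.798.
Steady-state error to a unit step: e_ss = 1/(1+K_pos) = 1/8.798 = 0.114.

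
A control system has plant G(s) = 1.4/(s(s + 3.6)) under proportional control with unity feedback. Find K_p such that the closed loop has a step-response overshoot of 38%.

K_p = 26.7

From %OS = 100·exp(−πζ/√(1−ζ²)) = 38%, ζ = −ln(0.38)/√(π²+ln²(0.38)) = 0.2943.
Characteristic equation s² + 3.6s + 1.4K_p = 0 gives ζ = 3.6/(2√(1.4K_p)).
Setting ζ = 0.2943: √(1.4K_p) = 3.6/(2·0.2943) = 6.115, so K_p = 37.4/1.4 = 26.7.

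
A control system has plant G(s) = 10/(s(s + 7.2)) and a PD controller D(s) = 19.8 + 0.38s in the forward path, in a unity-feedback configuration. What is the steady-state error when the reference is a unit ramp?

The loop has one pole at the origin (type 1). Velocity error constant K_v = lim_{s→0} s·D(s)G(s) = 19.8·10/7.2 = 27.5.
Steady-state error to a unit ramp: e_ss = 1/K_v = 0.0364.

0.0364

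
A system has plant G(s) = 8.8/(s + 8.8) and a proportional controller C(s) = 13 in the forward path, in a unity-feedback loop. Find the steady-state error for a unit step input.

The loop is type 0. Static position error constant K_pos = C(0)·G(0) = 13·1 = 13.
Steady-state error to a unit step: e_ss = 1/(1+K_pos) = 1/14 = 0.0714.

0.0714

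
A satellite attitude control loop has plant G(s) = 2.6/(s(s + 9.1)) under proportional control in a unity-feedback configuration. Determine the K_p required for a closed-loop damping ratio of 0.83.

K_p = 11.6

Closed-loop characteristic equation: s² + 9.1s + K_p·2.6 = 0.
So ω_n = √(2.6K_p) and 2ζω_n = 9.1, giving ζ = 9.1/(2√(2.6K_p)).
Setting ζ = 0.83: √(2.6K_p) = 9.1/(2·0.83) = 5.482, so K_p = 30.05/2.6 = 11.6.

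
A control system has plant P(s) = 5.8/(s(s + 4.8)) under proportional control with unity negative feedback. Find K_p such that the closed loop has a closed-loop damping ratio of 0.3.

K_p = 11

Closed-loop characteristic equation: s² + 4.8s + K_p·5.8 = 0.
So ω_n = √(5.8K_p) and 2ζω_n = 4.8, giving ζ = 4.8/(2√(5.8K_p)).
Setting ζ = 0.3: √(5.8K_p) = 4.8/(2·0.3) = 8, so K_p = 64/5.8 = 11.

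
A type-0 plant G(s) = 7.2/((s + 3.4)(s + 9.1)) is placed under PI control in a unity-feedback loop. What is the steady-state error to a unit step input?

0

The PI controller's integrator makes the forward path type 1, so e_ss to a step is zero.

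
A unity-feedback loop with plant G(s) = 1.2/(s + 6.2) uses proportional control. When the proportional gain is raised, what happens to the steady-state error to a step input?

decrease

The position error constant K_pos = K_p·G(0) grows with K_p, and e_ss = 1/(1+K_pos) falls.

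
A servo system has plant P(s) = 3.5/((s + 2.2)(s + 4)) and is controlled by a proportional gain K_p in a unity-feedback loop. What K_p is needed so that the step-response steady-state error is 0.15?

K_p = 14.2

The loop is type 0, so e_ss(step) = 1/(1 + K_pos) with K_pos = K_p·P(0).
P(0) = 0.3977. Require 1/(1 + K_p·0.3977) = 0.15, so 1 + 0.3977·K_p = 6.667.
K_p = (6.667 − 1)/0.3977 = 14.2.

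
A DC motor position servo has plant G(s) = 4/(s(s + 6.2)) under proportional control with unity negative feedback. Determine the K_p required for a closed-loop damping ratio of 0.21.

K_p = 54.5

Closed-loop characteristic equation: s² + 6.2s + K_p·4 = 0.
So ω_n = √(4K_p) and 2ζω_n = 6.2, giving ζ = 6.2/(2√(4K_p)).
Setting ζ = 0.21: √(4K_p) = 6.2/(2·0.21) = 14.76, so K_p = 217.9/4 = 54.5.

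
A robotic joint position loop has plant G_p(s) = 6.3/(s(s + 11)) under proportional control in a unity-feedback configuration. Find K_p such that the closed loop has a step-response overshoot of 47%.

From %OS = 100·exp(−πζ/√(1−ζ²)) = 47%, ζ = −ln(0.47)/√(π²+ln²(0.47)) = 0.2337.
Characteristic equation s² + 11s + 6.3K_p = 0 gives ζ = 11/(2√(6.3K_p)).
Setting ζ = 0.2337: √(6.3K_p) = 11/(2·0.2337) = 23.54, so K_p = 554/6.3 = 87.9.

K_p = 87.9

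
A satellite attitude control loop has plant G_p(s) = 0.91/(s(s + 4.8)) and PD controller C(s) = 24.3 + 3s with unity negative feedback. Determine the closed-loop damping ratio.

ζ = 0.801

Forward path: (24.3 + 3s)·0.91/(s(s+4.8)). The closed-loop characteristic equation is s² + (4.8 + 0.91·3)s + 0.91·24.3 = 0.
That is s² + 7.53s + 22.11 = 0, so ω_n = 4.702 rad/s and ζ = 7.53/(2·4.702) = 0.8006.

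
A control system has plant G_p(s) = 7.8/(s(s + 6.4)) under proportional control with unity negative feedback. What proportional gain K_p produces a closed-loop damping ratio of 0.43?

Closed-loop characteristic equation: s² + 6.4s + K_p·7.8 = 0.
So ω_n = √(7.8K_p) and 2ζω_n = 6.4, giving ζ = 6.4/(2√(7.8K_p)).
Setting ζ = 0.43: √(7.8K_p) = 6.4/(2·0.43) = 7.442, so K_p = 55.38/7.8 = 7.1.

K_p = 7.1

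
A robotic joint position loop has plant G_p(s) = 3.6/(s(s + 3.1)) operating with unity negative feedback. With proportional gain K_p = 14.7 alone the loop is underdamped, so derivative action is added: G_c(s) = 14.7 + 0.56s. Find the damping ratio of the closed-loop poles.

Forward path: (14.7 + 0.56s)·3.6/(s(s+3.1)). The closed-loop characteristic equation is s² + (3.1 + 3.6·0.56)s + 3.6·14.7 = 0.
That is s² + 5.116s + 52.92 = 0, so ω_n = 7.275 rad/s and ζ = 5.116/(2·7.275) = 0.3516.

ζ = 0.352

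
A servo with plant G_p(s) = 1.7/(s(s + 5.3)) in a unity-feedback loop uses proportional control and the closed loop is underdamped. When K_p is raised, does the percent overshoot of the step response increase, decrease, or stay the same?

Characteristic equation s² + 5.3s + K_p·1.7 = 0: raising K_p raises ω_n while 2ζω_n = 5.3 is fixed, so ζ falls and overshoot grows.

increase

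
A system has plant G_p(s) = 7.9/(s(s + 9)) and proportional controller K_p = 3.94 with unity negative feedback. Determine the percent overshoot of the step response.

1.37%

From 1 + K_pG_p(s) = 0: s² + 9s + 31.13 = 0 ⇒ ω_n = 5.579, ζ = 0.8066.
%OS = 100·exp(−πζ/√(1−ζ²)) = 100·exp(−π·0.8066/√0.3494) = 1.37%.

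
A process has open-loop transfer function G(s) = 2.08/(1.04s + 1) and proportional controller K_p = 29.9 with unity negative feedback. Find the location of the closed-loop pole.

Closed loop: T(s) = K_p·G/(1+K_p·G) = 62.19/(1.04s + 1 + 62.19), with pole at s = −(1 + 62.19)/1.04 = −60.76.

s = -60.76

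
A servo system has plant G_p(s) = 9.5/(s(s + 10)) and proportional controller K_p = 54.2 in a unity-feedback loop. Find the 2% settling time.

Closed-loop characteristic equation: s² + 10s + 514.9 = 0, so ω_n = 22.69 rad/s and ζ = 10/(2·22.69) = 0.2203.
2% settling time T_s ≈ 4/(ζω_n) = 4/5 = 0.8 s.

T_s ≈ 0.8 s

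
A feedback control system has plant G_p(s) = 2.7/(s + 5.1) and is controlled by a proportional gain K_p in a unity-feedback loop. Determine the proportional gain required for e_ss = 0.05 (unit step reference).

K_p = 35.9

For a type-0 loop with proportional control, e_ss = 1/(1 + K_p·G_p(0)).
G_p(0) = 0.5294. Require 1/(1 + K_p·0.5294) = 0.05, so 1 + 0.5294·K_p = 20.
K_p = (20 − 1)/0.5294 = 35.9.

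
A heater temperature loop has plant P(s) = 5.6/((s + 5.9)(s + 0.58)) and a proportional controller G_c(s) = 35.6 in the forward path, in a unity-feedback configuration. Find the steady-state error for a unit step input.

The loop is type 0. Static position error constant K_pos = G_c(0)·P(0) = 35.6·1.636 = 58.26.
Steady-state error to a unit step: e_ss = 1/(1+K_pos) = 1/59.26 = 0.0169.

0.0169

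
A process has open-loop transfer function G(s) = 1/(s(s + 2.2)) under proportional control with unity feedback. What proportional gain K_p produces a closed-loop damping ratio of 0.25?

Closed-loop characteristic equation: s² + 2.2s + K_p·1 = 0.
So ω_n = √(1K_p) and 2ζω_n = 2.2, giving ζ = 2.2/(2√(1K_p)).
Setting ζ = 0.25: √(1K_p) = 2.2/(2·0.25) = 4.4, so K_p = 19.36/1 = 19.4.

K_p = 19.4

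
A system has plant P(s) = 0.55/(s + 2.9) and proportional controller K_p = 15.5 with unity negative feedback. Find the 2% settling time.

Closed-loop transfer function: T(s) = K_p·P(s)/(1 + K_p·P(s)) = 8.525/(s + 2.9 + 8.525) = 8.525/(s + 11.43).
Time constant τ = 1/11.43 = 0.08753 s, so the 2% settling time is about 4τ = 0.35 s.

T_s ≈ 0.35 s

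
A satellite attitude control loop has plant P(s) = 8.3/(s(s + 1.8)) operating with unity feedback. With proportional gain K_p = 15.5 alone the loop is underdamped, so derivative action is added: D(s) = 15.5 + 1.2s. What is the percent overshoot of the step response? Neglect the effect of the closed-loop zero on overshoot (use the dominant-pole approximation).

Forward path: (15.5 + 1.2s)·8.3/(s(s+1.8)). The closed-loop characteristic equation is s² + (1.8 + 8.3·1.2)s + 8.3·15.5 = 0.
That is s² + 11.76s + 128.7 = 0, so ω_n = 11.34 rad/s and ζ = 11.76/(2·11.34) = 0.5184.
%OS = 100·exp(−πζ/√(1−ζ²)) = 14.9%.

14.9%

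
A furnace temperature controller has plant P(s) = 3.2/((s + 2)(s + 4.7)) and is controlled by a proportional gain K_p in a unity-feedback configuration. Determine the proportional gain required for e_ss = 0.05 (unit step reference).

For a type-0 loop with proportional control, e_ss = 1/(1 + K_p·P(0)).
P(0) = 0.3404. Require 1/(1 + K_p·0.3404) = 0.05, so 1 + 0.3404·K_p = 20.
K_p = (20 − 1)/0.3404 = 55.8.

K_p = 55.8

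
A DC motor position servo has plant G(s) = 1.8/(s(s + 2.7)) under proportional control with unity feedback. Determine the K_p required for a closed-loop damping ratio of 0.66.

Closed-loop characteristic equation: s² + 2.7s + K_p·1.8 = 0.
So ω_n = √(1.8K_p) and 2ζω_n = 2.7, giving ζ = 2.7/(2√(1.8K_p)).
Setting ζ = 0.66: √(1.8K_p) = 2.7/(2·0.66) = 2.045, so K_p = 4.184/1.8 = 2.32.

K_p = 2.32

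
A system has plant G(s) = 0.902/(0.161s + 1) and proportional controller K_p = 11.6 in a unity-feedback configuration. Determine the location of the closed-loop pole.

Closed loop: T(s) = K_p·G/(1+K_p·G) = 10.46/(0.161s + 1 + 10.46), with pole at s = −(1 + 10.46)/0.161 = −71.2.

s = -71.2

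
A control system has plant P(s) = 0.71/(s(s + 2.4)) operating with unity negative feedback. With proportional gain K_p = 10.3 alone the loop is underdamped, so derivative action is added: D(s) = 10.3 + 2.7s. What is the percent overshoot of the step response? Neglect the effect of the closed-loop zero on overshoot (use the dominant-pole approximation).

Forward path: (10.3 + 2.7s)·0.71/(s(s+2.4)). The closed-loop characteristic equation is s² + (2.4 + 0.71·2.7)s + 0.71·10.3 = 0.
That is s² + 4.317s + 7.313 = 0, so ω_n = 2.704 rad/s and ζ = 4.317/(2·2.704) = 0.7982.
%OS = 100·exp(−πζ/√(1−ζ²)) = 1.56%.

1.56%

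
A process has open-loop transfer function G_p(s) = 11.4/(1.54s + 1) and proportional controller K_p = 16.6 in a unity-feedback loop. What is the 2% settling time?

T_s ≈ 0.0324 s

Closed loop: T(s) = K_p·G_p/(1+K_p·G_p) = 189.2/(1.54s + 1 + 189.2), with pole at s = −(1 + 189.2)/1.54 = −123.5.
τ = 1/123.5 = 0.008095 s, so 2% settling time ≈ 4τ = 0.0324 s.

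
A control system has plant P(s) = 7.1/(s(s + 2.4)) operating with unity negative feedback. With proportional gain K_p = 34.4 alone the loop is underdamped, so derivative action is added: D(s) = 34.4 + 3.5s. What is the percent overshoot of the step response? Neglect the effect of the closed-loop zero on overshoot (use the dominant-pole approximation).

0.373%

Forward path: (34.4 + 3.5s)·7.1/(s(s+2.4)). The closed-loop characteristic equation is s² + (2.4 + 7.1·3.5)s + 7.1·34.4 = 0.
That is s² + 27.25s + 244.2 = 0, so ω_n = 15.63 rad/s and ζ = 27.25/(2·15.63) = 0.8718.
%OS = 100·exp(−πζ/√(1−ζ²)) = 0.373%.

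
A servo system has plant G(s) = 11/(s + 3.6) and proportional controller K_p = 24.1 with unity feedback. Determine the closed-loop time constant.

τ = 0.00372 s

Closed-loop transfer function: T(s) = K_p·G(s)/(1 + K_p·G(s)) = 265.1/(s + 3.6 + 265.1) = 265.1/(s + 268.7).
Time constant τ = 1/268.7 = 0.00372 s.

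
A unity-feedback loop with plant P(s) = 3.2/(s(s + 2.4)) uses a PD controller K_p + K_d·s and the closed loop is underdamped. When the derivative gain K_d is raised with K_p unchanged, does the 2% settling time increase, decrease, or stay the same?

Characteristic equation s² + (2.4 + 3.2K_d)s + 3.2K_p = 0: raising K_d increases ζω_n = (2.4+3.2K_d)/2 while the loop stays underdamped, so T_s ≈ 4/(ζω_n) decreases.

decrease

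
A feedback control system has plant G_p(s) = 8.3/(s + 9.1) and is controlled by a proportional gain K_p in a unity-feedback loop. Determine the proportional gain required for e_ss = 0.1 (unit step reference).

The loop is type 0, so e_ss(step) = 1/(1 + K_pos) with K_pos = K_p·G_p(0).
G_p(0) = 0.9121. Require 1/(1 + K_p·0.9121) = 0.1, so 1 + 0.9121·K_p = 10.
K_p = (10 − 1)/0.9121 = 9.87.

K_p = 9.87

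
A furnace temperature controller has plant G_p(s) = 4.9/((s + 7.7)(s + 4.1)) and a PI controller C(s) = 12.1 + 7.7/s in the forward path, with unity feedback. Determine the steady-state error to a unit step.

0

The open loop C(s)G_p(s) has a pole at the origin (type 1), so the static position error constant is infinite and e_ss = 1/(1+∞) = 0.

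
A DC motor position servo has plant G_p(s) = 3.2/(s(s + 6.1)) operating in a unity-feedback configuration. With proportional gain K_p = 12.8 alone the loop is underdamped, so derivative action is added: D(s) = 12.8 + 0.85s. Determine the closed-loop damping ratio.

ζ = 0.689

Forward path: (12.8 + 0.85s)·3.2/(s(s+6.1)). The closed-loop characteristic equation is s² + (6.1 + 3.2·0.85)s + 3.2·12.8 = 0.
That is s² + 8.82s + 40.96 = 0, so ω_n = 6.4 rad/s and ζ = 8.82/(2·6.4) = 0.6891.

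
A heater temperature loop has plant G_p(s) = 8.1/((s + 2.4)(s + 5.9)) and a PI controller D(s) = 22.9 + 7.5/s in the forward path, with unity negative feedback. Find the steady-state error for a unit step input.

The open loop D(s)G_p(s) has a pole at the origin (type 1), so the static position error constant is infinite and e_ss = 1/(1+∞) = 0.

0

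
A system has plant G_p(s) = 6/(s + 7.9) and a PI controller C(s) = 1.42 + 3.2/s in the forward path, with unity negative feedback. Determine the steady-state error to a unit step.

0

The open loop C(s)G_p(s) has a pole at the origin (type 1), so the static position error constant is infinite and e_ss = 1/(1+∞) = 0.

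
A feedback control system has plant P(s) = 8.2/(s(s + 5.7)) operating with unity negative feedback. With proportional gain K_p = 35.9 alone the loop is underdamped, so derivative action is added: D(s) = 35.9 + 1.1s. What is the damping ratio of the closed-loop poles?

ζ = 0.429

Forward path: (35.9 + 1.1s)·8.2/(s(s+5.7)). The closed-loop characteristic equation is s² + (5.7 + 8.2·1.1)s + 8.2·35.9 = 0.
That is s² + 14.72s + 294.4 = 0, so ω_n = 17.16 rad/s and ζ = 14.72/(2·17.16) = 0.429.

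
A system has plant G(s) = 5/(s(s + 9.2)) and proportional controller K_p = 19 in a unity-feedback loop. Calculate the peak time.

From 1 + K_pG(s) = 0: s² + 9.2s + 95 = 0 ⇒ ω_n = 9.747, ζ = 0.472.
Damped frequency ω_d = ω_n√(1−ζ²) = 8.593 rad/s, so peak time T_p = π/ω_d = 0.366 s.

T_p = 0.366 s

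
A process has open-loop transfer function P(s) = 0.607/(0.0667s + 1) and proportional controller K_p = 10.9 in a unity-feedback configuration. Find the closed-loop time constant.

τ = 0.00876 s

Closed loop: T(s) = K_p·P/(1+K_p·P) = 6.616/(0.0667s + 1 + 6.616), with pole at s = −(1 + 6.616)/0.0667 = −114.2.
Closed-loop time constant τ = 1/114.2 = 0.00876 s.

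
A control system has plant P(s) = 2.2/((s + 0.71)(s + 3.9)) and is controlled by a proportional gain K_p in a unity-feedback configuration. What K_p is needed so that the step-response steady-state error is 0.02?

The loop is type 0, so e_ss(step) = 1/(1 + K_pos) with K_pos = K_p·P(0).
P(0) = 0.7945. Require 1/(1 + K_p·0.7945) = 0.02, so 1 + 0.7945·K_p = 50.
K_p = (50 − 1)/0.7945 = 61.7.

K_p = 61.7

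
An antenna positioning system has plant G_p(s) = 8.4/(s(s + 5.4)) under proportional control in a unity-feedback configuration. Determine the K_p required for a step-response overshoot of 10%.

K_p = 2.48

From %OS = 100·exp(−πζ/√(1−ζ²)) = 10%, ζ = −ln(0.1)/√(π²+ln²(0.1)) = 0.5912.
Characteristic equation s² + 5.4s + 8.4K_p = 0 gives ζ = 5.4/(2√(8.4K_p)).
Setting ζ = 0.5912: √(8.4K_p) = 5.4/(2·0.5912) = 4.567, so K_p = 20.86/8.4 = 2.48.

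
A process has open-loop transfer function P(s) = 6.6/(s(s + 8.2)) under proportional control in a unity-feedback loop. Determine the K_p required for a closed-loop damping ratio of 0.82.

K_p = 3.79

Closed-loop characteristic equation: s² + 8.2s + K_p·6.6 = 0.
So ω_n = √(6.6K_p) and 2ζω_n = 8.2, giving ζ = 8.2/(2√(6.6K_p)).
Setting ζ = 0.82: √(6.6K_p) = 8.2/(2·0.82) = 5, so K_p = 25/6.6 = 3.79.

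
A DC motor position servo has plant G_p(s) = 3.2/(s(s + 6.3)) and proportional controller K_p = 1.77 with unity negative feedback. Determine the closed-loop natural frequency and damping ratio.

ω_n = 2.38 rad/s, ζ = 1.32

The closed-loop denominator is s(s+6.3) + 1.77·3.2 = s² + 6.3s + 5.664.
Matching s² + 2ζω_n s + ω_n²: ω_n = √5.664 = 2.38 rad/s and 2ζω_n = 6.3, so ζ = 6.3/(2·2.38) = 1.32.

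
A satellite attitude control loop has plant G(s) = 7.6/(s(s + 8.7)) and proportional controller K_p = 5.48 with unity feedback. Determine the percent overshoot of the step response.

5.69%

The closed-loop denominator s² + 8.7s + 41.65 gives ω_n = √41.65 = 6.454 and ζ = 8.7/(2ω_n) = 0.6741.
%OS = 100·exp(−πζ/√(1−ζ²)) = 100·exp(−π·0.6741/√0.5457) = 5.69%.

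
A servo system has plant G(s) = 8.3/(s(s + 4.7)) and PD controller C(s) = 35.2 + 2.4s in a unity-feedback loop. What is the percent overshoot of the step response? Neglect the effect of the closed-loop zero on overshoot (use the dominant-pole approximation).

Forward path: (35.2 + 2.4s)·8.3/(s(s+4.7)). The closed-loop characteristic equation is s² + (4.7 + 8.3·2.4)s + 8.3·35.2 = 0.
That is s² + 24.62s + 292.2 = 0, so ω_n = 17.09 rad/s and ζ = 24.62/(2·17.09) = 0.7202.
%OS = 100·exp(−πζ/√(1−ζ²)) = 3.83%.

3.83%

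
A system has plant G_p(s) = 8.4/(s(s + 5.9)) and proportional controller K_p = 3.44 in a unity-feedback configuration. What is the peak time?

The closed-loop denominator s² + 5.9s + 28.9 gives ω_n = √28.9 = 5.375 and ζ = 5.9/(2ω_n) = 0.5488.
Damped frequency ω_d = ω_n√(1−ζ²) = 4.494 rad/s, so peak time T_p = π/ω_d = 0.699 s.

T_p = 0.699 s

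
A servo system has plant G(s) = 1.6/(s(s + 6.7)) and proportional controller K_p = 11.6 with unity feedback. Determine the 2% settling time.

T_s ≈ 1.19 s

From 1 + K_pG(s) = 0: s² + 6.7s + 18.56 = 0 ⇒ ω_n = 4.308, ζ = 0.7776.
2% settling time T_s ≈ 4/(ζω_n) = 4/3.35 = 1.19 s.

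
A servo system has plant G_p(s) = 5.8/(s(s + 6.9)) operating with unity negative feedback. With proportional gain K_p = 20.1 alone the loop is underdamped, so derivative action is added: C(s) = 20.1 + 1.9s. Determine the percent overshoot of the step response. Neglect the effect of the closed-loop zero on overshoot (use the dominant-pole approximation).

0.935%

Forward path: (20.1 + 1.9s)·5.8/(s(s+6.9)). The closed-loop characteristic equation is s² + (6.9 + 5.8·1.9)s + 5.8·20.1 = 0.
That is s² + 17.92s + 116.6 = 0, so ω_n = 10.8 rad/s and ζ = 17.92/(2·10.8) = 0.8298.
%OS = 100·exp(−πζ/√(1−ζ²)) = 0.935%.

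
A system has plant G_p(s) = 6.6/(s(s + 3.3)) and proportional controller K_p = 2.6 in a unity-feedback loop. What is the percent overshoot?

25.6%

The closed-loop denominator s² + 3.3s + 17.16 gives ω_n = √17.16 = 4.142 and ζ = 3.3/(2ω_n) = 0.3983.
%OS = 100·exp(−πζ/√(1−ζ²)) = 100·exp(−π·0.3983/√0.8413) = 25.6%.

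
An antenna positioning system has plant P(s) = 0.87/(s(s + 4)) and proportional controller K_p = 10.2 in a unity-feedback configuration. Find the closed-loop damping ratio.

With unity feedback the closed-loop characteristic equation is s² + 4s + 10.2·0.87 = s² + 4s + 8.874 = 0.
So ω_n² = 8.874 ⇒ ω_n = 2.979 rad/s, and ζ = 4/(2ω_n) = 0.671.

ζ = 0.671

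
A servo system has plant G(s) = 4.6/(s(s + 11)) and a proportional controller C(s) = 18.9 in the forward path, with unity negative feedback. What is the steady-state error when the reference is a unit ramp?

0.127

The loop has one pole at the origin (type 1). Velocity error constant K_v = lim_{s→0} s·C(s)G(s) = 18.9·4.6/11 = 7.904.
Steady-state error to a unit ramp: e_ss = 1/K_v = 0.127.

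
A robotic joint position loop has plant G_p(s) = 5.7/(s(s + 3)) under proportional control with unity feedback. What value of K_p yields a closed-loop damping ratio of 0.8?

K_p = 0.617

Closed-loop characteristic equation: s² + 3s + K_p·5.7 = 0.
So ω_n = √(5.7K_p) and 2ζω_n = 3, giving ζ = 3/(2√(5.7K_p)).
Setting ζ = 0.8: √(5.7K_p) = 3/(2·0.8) = 1.875, so K_p = 3.516/5.7 = 0.617.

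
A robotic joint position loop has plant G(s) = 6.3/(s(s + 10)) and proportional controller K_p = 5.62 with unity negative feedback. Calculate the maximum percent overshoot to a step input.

From 1 + K_pG(s) = 0: s² + 10s + 35.41 = 0 ⇒ ω_n = 5.95, ζ = 0.8403.
%OS = 100·exp(−πζ/√(1−ζ²)) = 100·exp(−π·0.8403/√0.2939) = 0.768%.

0.768%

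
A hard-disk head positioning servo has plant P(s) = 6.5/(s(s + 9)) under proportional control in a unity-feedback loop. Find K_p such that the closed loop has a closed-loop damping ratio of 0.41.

Closed-loop characteristic equation: s² + 9s + K_p·6.5 = 0.
So ω_n = √(6.5K_p) and 2ζω_n = 9, giving ζ = 9/(2√(6.5K_p)).
Setting ζ = 0.41: √(6.5K_p) = 9/(2·0.41) = 10.98, so K_p = 120.5/6.5 = 18.5.

K_p = 18.5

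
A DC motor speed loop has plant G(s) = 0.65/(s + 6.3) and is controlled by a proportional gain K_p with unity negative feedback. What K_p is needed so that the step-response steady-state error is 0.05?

The loop is type 0, so e_ss(step) = 1/(1 + K_pos) with K_pos = K_p·G(0).
G(0) = 0.1032. Require 1/(1 + K_p·0.1032) = 0.05, so 1 + 0.1032·K_p = 20.
K_p = (20 − 1)/0.1032 = 184.

K_p = 184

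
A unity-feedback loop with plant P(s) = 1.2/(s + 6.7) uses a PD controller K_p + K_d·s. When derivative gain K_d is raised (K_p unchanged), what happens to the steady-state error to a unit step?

At s = 0 the derivative term contributes nothing: C(0) = K_p regardless of K_d, so K_pos = K_p·P(0) and e_ss are unchanged.

unchanged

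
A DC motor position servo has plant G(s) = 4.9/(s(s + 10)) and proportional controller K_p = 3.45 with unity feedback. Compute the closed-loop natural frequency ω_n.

With unity feedback the closed-loop characteristic equation is s² + 10s + 3.45·4.9 = s² + 10s + 16.91 = 0.
Matching s² + 2ζω_n s + ω_n²: ω_n = √16.91 = 4.112 rad/s and 2ζω_n = 10, so ζ = 10/(2·4.112) = 1.22.

ω_n = 4.11 rad/s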